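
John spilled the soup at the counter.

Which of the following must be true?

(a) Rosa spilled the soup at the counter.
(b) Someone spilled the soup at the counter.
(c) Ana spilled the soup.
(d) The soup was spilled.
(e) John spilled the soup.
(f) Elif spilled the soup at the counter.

(a) Not entailed — the passage has John spilling the soup, not Rosa.
(b) Entailed — every conjunct here is already in the original spilling event.
(c) Not entailed — the passage has John spilling the soup, not Ana.
(d) Entailed — the original entails any weakening of itself; this just drops 'at the counter' and generalizes the agent.
(e) Entailed — every conjunct here is already in the original spilling event.
(f) Not entailed — the passage has John spilling the soup, not Elif.

(b), (d), (e)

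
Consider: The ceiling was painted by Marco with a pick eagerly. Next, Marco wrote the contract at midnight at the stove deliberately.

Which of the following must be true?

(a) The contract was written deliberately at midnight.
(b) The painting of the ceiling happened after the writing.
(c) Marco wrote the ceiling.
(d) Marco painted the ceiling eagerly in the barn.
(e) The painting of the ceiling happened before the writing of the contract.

(a) Entailed — the original entails any weakening of itself; this just drops 'at the stove' and generalizes the agent.
(b) Not entailed — the narrative places the painting before the writing, not after.
(c) Not entailed — Marco wrote the contract, not the ceiling; the ceiling belongs to the painting event.
(d) Not entailed — 'in the barn' adds information not in the original event.
(e) Entailed — the narrative places the painting before the writing.

(a), (e)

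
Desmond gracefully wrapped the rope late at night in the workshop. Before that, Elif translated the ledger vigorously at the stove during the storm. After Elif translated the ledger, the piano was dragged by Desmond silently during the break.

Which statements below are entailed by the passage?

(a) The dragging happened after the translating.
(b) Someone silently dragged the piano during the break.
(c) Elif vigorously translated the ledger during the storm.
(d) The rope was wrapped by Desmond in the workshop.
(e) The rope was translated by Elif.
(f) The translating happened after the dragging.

(a) Entailed — the narrative places the translating before the dragging.
(b) Entailed — the original entails any weakening of itself; this just generalizes the agent.
(c) Entailed — dropping 'at the stove' leaves a sub-description the original still satisfies.
(d) Entailed — every conjunct here is already in the original wrapping event.
(e) Not entailed — Elif translated the ledger, not the rope; the rope belongs to the wrapping event.
(f) Not entailed — the narrative places the translating before the dragging, not after.

(a), (b), (c), (d)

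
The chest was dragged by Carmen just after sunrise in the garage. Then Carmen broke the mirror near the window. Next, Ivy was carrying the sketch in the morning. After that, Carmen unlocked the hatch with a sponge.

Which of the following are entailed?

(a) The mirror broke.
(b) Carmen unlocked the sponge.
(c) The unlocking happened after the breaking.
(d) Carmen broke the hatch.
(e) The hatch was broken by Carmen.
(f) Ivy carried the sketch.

(a) Entailed — 'Carmen broke the mirror' is causative; it entails the inchoative 'the mirror broke'.
(b) Not entailed — the sponge is the instrument, not what was unlocked.
(c) Entailed — the narrative places the breaking before the unlocking.
(d) Not entailed — Carmen broke the mirror, not the hatch; the hatch belongs to the unlocking event.
(e) Not entailed — Carmen broke the mirror, not the hatch; the hatch belongs to the unlocking event.
(f) Entailed — 'carry' is an activity; 'was carrying' entails that some carrying happened, so 'carried' holds.

(a), (c), (f)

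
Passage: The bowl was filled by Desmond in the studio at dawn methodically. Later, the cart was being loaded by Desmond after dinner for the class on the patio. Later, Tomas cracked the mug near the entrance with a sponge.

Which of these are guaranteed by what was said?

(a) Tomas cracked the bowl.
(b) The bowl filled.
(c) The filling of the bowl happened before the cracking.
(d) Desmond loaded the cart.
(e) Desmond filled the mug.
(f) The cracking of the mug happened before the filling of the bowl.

(b), (c)

(a) Not entailed — Tomas cracked the mug, not the bowl; the bowl belongs to the filling event.
(b) Entailed — 'Desmond filled the bowl' is causative; it entails the inchoative 'the bowl filled'.
(c) Entailed — the narrative places the filling before the cracking.
(d) Not entailed — 'was loading' is progressive on an accomplishment; it does not entail the completed 'loaded'.
(e) Not entailed — Desmond filled the bowl, not the mug; the mug belongs to the cracking event.
(f) Not entailed — the narrative places the filling before the cracking, not after.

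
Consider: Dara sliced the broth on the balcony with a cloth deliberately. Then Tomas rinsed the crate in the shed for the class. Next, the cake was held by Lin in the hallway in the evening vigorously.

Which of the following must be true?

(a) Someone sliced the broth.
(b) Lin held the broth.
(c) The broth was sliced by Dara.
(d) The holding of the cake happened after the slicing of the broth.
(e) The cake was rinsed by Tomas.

(a), (c), (d)

(a) Entailed — dropping 'deliberately', 'on the balcony', 'with a cloth' and generalizing the agent leaves a sub-description the original still satisfies.
(b) Not entailed — Lin held the cake, not the broth; the broth belongs to the slicing event.
(c) Entailed — dropping 'deliberately', 'on the balcony', 'with a cloth' leaves a sub-description the original still satisfies.
(d) Entailed — the narrative places the slicing before the holding.
(e) Not entailed — Tomas rinsed the crate, not the cake; the cake belongs to the holding event.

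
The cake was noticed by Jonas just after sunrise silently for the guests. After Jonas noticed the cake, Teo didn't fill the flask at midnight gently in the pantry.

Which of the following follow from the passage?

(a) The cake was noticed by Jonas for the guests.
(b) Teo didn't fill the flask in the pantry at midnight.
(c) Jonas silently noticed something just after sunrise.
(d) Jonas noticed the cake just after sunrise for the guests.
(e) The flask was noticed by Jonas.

(a), (c), (d)

(a) Entailed — dropping 'silently', 'just after sunrise' leaves a sub-description the original still satisfies.
(b) Not entailed — dropping 'gently' under negation is not valid — the original leaves open that Teo filled the flask some other way.
(c) Entailed — every conjunct here is already in the original noticing event.
(d) Entailed — dropping 'silently' leaves a sub-description the original still satisfies.
(e) Not entailed — Jonas noticed the cake, not the flask; the flask belongs to the filling event.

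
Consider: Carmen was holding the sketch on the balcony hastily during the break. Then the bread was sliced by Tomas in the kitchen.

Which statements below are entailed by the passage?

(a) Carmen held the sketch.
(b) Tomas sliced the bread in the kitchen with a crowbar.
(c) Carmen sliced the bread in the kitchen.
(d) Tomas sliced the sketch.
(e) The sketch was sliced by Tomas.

(a)

(a) Entailed — 'hold' is an activity; 'was holding' entails that some holding happened, so 'held' holds.
(b) Not entailed — 'with a crowbar' adds information not in the original event.
(c) Not entailed — the passage has Tomas slicing the bread, not Carmen.
(d) Not entailed — Tomas sliced the bread, not the sketch; the sketch belongs to the holding event.
(e) Not entailed — Tomas sliced the bread, not the sketch; the sketch belongs to the holding event.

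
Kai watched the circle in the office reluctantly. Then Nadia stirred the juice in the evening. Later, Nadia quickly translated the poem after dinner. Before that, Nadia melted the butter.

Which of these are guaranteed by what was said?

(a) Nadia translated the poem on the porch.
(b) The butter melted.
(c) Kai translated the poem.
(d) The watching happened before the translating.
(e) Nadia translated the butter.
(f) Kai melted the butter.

(a) Not entailed — 'on the porch' adds information not in the original event.
(b) Entailed — 'Nadia melted the butter' is causative; it entails the inchoative 'the butter melted'.
(c) Not entailed — the passage has Nadia translating the poem, not Kai.
(d) Entailed — the narrative places the watching before the translating.
(e) Not entailed — Nadia translated the poem, not the butter; the butter belongs to the melting event.
(f) Not entailed — the passage has Nadia melting the butter, not Kai.

(b), (d)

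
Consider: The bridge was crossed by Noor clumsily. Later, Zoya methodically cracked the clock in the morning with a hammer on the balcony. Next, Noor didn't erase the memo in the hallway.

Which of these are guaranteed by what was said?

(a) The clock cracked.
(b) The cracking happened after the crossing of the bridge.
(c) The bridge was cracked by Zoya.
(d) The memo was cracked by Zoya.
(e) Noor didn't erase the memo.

(a), (b)

(a) Entailed — 'Zoya cracked the clock' is causative; it entails the inchoative 'the clock cracked'.
(b) Entailed — the narrative places the crossing before the cracking.
(c) Not entailed — Zoya cracked the clock, not the bridge; the bridge belongs to the crossing event.
(d) Not entailed — Zoya cracked the clock, not the memo; the memo belongs to the erasing event.
(e) Not entailed — dropping 'in the hallway' under negation is not valid — the original leaves open that Noor erased the memo some other way.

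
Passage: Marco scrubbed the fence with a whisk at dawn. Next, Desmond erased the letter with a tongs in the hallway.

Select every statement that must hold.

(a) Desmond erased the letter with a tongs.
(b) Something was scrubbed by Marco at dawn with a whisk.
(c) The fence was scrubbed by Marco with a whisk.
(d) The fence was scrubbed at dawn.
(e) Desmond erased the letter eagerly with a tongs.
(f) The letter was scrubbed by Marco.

(a) Entailed — this follows by dropping conjuncts from the erasing event's description.
(b) Entailed — generalizing the patient leaves a sub-description the original still satisfies.
(c) Entailed — this follows by dropping conjuncts from the scrubbing event's description.
(d) Entailed — every conjunct here is already in the original scrubbing event.
(e) Not entailed — 'eagerly' adds information not in the original event.
(f) Not entailed — Marco scrubbed the fence, not the letter; the letter belongs to the erasing event.

(a), (b), (c), (d)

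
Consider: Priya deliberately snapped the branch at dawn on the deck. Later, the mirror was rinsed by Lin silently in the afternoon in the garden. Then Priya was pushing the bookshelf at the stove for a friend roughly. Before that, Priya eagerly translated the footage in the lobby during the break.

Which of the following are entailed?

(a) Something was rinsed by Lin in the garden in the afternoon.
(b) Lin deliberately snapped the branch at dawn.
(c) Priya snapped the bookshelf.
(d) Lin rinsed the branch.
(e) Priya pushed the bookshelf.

(a) Entailed — this follows by dropping conjuncts from the rinsing event's description.
(b) Not entailed — the passage has Priya snapping the branch, not Lin.
(c) Not entailed — Priya snapped the branch, not the bookshelf; the bookshelf belongs to the pushing event.
(d) Not entailed — Lin rinsed the mirror, not the branch; the branch belongs to the snapping event.
(e) Entailed — 'push' is an activity; 'was pushing' entails that some pushing happened, so 'pushed' holds.

(a), (e)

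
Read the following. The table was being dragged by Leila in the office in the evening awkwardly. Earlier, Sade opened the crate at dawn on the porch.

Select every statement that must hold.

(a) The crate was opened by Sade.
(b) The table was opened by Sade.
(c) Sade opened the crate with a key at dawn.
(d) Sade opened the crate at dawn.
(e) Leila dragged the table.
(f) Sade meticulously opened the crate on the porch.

(a) Entailed — dropping 'on the porch', 'at dawn' leaves a sub-description the original still satisfies.
(b) Not entailed — Sade opened the crate, not the table; the table belongs to the dragging event.
(c) Not entailed — 'with a key' adds information not in the original event.
(d) Entailed — this follows by dropping conjuncts from the opening event's description.
(e) Entailed — 'drag' is an activity; 'was dragging' entails that some dragging happened, so 'dragged' holds.
(f) Not entailed — 'meticulously' adds information not in the original event.

(a), (d), (e)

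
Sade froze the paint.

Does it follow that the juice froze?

Nothing is said about any juice; only the paint is affected.

no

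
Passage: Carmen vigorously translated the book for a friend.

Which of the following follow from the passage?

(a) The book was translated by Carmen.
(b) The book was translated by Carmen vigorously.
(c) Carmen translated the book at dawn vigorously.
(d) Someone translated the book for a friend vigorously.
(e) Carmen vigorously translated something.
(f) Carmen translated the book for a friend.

(a) Entailed — every conjunct here is already in the original translating event.
(b) Entailed — dropping 'for a friend' leaves a sub-description the original still satisfies.
(c) Not entailed — 'at dawn' adds information not in the original event.
(d) Entailed — this follows by dropping conjuncts from the translating event's description.
(e) Entailed — every conjunct here is already in the original translating event.
(f) Entailed — the original entails any weakening of itself; this just drops 'vigorously'.

(a), (b), (d), (e), (f)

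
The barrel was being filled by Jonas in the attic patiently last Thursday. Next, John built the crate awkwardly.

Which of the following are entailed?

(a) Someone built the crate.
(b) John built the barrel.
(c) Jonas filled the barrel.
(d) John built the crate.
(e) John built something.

(a) Entailed — the original entails any weakening of itself; this just drops 'awkwardly' and generalizes the agent.
(b) Not entailed — John built the crate, not the barrel; the barrel belongs to the filling event.
(c) Not entailed — 'was filling' is progressive on an accomplishment; it does not entail the completed 'filled'.
(d) Entailed — every conjunct here is already in the original building event.
(e) Entailed — dropping 'awkwardly' and generalizing the patient leaves a sub-description the original still satisfies.

(a), (d), (e)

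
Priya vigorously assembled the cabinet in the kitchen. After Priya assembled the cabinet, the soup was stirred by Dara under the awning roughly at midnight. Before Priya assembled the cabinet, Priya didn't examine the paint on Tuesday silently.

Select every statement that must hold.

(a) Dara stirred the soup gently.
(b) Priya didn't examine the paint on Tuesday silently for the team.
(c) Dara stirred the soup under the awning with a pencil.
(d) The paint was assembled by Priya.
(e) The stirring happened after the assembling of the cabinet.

(a) Not entailed — 'gently' adds a manner not in (and inconsistent with) the original.
(b) Entailed — under negation, adding a further restriction is entailed: if no such examining event occurred, none occurred for the team either.
(c) Not entailed — 'with a pencil' adds information not in the original event.
(d) Not entailed — Priya assembled the cabinet, not the paint; the paint belongs to the examining event.
(e) Entailed — the narrative places the assembling before the stirring.

(b), (e)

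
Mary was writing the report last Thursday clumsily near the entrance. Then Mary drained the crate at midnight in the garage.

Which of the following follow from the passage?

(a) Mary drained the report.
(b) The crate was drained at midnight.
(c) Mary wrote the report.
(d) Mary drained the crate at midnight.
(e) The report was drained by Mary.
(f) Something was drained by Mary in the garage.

(b), (d), (f)

(a) Not entailed — Mary drained the crate, not the report; the report belongs to the writing event.
(b) Entailed — the original entails any weakening of itself; this just drops 'in the garage' and generalizes the agent.
(c) Not entailed — 'was writing' is progressive on an accomplishment; it does not entail the completed 'wrote'.
(d) Entailed — this follows by dropping conjuncts from the draining event's description.
(e) Not entailed — Mary drained the crate, not the report; the report belongs to the writing event.
(f) Entailed — the original entails any weakening of itself; this just drops 'at midnight' and generalizes the patient.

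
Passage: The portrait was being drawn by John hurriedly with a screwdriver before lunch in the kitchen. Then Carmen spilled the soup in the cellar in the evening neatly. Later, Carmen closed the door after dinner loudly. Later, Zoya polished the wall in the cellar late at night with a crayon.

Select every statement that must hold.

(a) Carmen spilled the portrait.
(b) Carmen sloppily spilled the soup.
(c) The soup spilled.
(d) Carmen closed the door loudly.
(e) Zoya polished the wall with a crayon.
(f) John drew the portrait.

(c), (d), (e)

(a) Not entailed — Carmen spilled the soup, not the portrait; the portrait belongs to the drawing event.
(b) Not entailed — 'sloppily' adds a manner not in (and inconsistent with) the original.
(c) Entailed — 'Carmen spilled the soup' is causative; it entails the inchoative 'the soup spilled'.
(d) Entailed — dropping 'after dinner' leaves a sub-description the original still satisfies.
(e) Entailed — this follows by dropping conjuncts from the polishing event's description.
(f) Not entailed — 'was drawing' is progressive on an accomplishment; it does not entail the completed 'drew'.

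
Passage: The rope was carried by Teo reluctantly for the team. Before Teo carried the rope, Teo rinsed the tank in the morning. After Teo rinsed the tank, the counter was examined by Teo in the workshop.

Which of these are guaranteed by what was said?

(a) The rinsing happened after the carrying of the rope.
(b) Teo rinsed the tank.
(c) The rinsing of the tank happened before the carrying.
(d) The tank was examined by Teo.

(a) Not entailed — the narrative places the rinsing before the carrying, not after.
(b) Entailed — every conjunct here is already in the original rinsing event.
(c) Entailed — the narrative places the rinsing before the carrying.
(d) Not entailed — Teo examined the counter, not the tank; the tank belongs to the rinsing event.

(b), (c)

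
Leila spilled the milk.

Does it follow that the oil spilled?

no

Nothing is said about any oil; only the milk is affected.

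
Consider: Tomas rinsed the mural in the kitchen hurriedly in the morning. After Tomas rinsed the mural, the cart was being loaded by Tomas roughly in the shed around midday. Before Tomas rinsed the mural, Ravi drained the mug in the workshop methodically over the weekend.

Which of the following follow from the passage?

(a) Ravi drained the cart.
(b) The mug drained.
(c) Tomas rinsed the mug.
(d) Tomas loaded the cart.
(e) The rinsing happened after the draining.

(b), (e)

(a) Not entailed — Ravi drained the mug, not the cart; the cart belongs to the loading event.
(b) Entailed — 'Ravi drained the mug' is causative; it entails the inchoative 'the mug drained'.
(c) Not entailed — Tomas rinsed the mural, not the mug; the mug belongs to the draining event.
(d) Not entailed — 'was loading' is progressive on an accomplishment; it does not entail the completed 'loaded'.
(e) Entailed — the narrative places the draining before the rinsing.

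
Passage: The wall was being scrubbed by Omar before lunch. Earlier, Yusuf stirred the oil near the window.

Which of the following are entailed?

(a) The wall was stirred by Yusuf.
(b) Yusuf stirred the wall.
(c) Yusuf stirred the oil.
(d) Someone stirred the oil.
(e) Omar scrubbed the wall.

(a) Not entailed — Yusuf stirred the oil, not the wall; the wall belongs to the scrubbing event.
(b) Not entailed — Yusuf stirred the oil, not the wall; the wall belongs to the scrubbing event.
(c) Entailed — the original entails any weakening of itself; this just drops 'near the window'.
(d) Entailed — the original entails any weakening of itself; this just drops 'near the window' and generalizes the agent.
(e) Entailed — 'scrub' is an activity; 'was scrubbing' entails that some scrubbing happened, so 'scrubbed' holds.

(c), (d), (e)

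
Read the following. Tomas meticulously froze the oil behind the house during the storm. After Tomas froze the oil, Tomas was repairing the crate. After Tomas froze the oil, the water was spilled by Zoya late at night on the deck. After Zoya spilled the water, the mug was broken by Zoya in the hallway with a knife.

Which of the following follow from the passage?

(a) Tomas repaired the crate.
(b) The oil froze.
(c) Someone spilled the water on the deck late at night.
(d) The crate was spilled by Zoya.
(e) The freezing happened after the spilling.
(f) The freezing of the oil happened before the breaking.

(b), (c), (f)

(a) Not entailed — 'was repairing' is progressive on an accomplishment; it does not entail the completed 'repaired'.
(b) Entailed — 'Tomas froze the oil' is causative; it entails the inchoative 'the oil froze'.
(c) Entailed — generalizing the agent leaves a sub-description the original still satisfies.
(d) Not entailed — Zoya spilled the water, not the crate; the crate belongs to the repairing event.
(e) Not entailed — the narrative places the freezing before the spilling, not after.
(f) Entailed — the narrative places the freezing before the breaking.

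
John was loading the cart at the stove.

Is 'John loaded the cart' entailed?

no

'was loading' is progressive; for an accomplishment like 'load the cart', it doesn't entail completion.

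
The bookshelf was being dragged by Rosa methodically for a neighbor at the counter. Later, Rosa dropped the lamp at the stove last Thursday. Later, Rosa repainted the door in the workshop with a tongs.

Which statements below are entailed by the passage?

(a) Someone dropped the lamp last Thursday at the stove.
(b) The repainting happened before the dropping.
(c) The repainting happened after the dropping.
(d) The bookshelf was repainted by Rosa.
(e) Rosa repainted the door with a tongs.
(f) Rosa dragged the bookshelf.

(a) Entailed — this follows by dropping conjuncts from the dropping event's description.
(b) Not entailed — the narrative places the dropping before the repainting, not after.
(c) Entailed — the narrative places the dropping before the repainting.
(d) Not entailed — Rosa repainted the door, not the bookshelf; the bookshelf belongs to the dragging event.
(e) Entailed — dropping 'in the workshop' leaves a sub-description the original still satisfies.
(f) Entailed — 'drag' is an activity; 'was dragging' entails that some dragging happened, so 'dragged' holds.

(a), (c), (e), (f)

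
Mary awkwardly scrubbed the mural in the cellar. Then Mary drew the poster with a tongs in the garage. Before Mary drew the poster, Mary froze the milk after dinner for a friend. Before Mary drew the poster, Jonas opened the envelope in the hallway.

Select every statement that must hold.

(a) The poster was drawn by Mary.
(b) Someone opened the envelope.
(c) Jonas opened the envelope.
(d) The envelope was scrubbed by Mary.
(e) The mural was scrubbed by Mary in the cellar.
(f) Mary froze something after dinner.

(a), (b), (c), (e), (f)

(a) Entailed — dropping 'with a tongs', 'in the garage' leaves a sub-description the original still satisfies.
(b) Entailed — the original entails any weakening of itself; this just drops 'in the hallway' and generalizes the agent.
(c) Entailed — every conjunct here is already in the original opening event.
(d) Not entailed — Mary scrubbed the mural, not the envelope; the envelope belongs to the opening event.
(e) Entailed — every conjunct here is already in the original scrubbing event.
(f) Entailed — every conjunct here is already in the original freezing event.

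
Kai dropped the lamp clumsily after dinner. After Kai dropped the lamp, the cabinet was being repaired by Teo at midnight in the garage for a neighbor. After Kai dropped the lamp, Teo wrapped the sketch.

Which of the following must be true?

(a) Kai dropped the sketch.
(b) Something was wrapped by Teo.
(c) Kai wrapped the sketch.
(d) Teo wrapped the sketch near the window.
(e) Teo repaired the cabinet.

(b)

(a) Not entailed — Kai dropped the lamp, not the sketch; the sketch belongs to the wrapping event.
(b) Entailed — this follows by dropping conjuncts from the wrapping event's description.
(c) Not entailed — the passage has Teo wrapping the sketch, not Kai.
(d) Not entailed — 'near the window' adds information not in the original event.
(e) Not entailed — 'was repairing' is progressive on an accomplishment; it does not entail the completed 'repaired'.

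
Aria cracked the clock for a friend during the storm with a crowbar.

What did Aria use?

a crowbar

'with a crowbar' marks the instrument of the cracking event.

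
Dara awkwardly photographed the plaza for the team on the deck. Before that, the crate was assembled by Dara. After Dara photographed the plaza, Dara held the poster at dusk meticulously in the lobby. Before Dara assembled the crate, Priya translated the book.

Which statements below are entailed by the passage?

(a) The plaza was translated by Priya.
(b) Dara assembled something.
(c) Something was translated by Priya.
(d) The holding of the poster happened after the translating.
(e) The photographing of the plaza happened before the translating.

(a) Not entailed — Priya translated the book, not the plaza; the plaza belongs to the photographing event.
(b) Entailed — generalizing the patient leaves a sub-description the original still satisfies.
(c) Entailed — every conjunct here is already in the original translating event.
(d) Entailed — the narrative places the translating before the holding.
(e) Not entailed — the narrative places the translating before the photographing, not after.

(b), (c), (d)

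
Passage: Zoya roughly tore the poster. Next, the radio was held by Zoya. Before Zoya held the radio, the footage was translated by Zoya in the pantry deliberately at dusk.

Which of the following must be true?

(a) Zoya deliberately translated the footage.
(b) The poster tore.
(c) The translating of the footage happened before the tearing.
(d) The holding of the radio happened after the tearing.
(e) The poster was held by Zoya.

(a) Entailed — this follows by dropping conjuncts from the translating event's description.
(b) Entailed — 'Zoya tore the poster' is causative; it entails the inchoative 'the poster tore'.
(c) Not entailed — the narrative doesn't order the translating relative to the tearing.
(d) Entailed — the narrative places the tearing before the holding.
(e) Not entailed — Zoya held the radio, not the poster; the poster belongs to the tearing event.

(a), (b), (d)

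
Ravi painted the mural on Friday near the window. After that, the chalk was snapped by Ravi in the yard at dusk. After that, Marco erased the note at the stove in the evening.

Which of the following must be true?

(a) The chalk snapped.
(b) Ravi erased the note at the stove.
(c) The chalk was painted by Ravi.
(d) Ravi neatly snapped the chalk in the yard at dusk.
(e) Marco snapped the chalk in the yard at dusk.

(a)

(a) Entailed — 'Ravi snapped the chalk' is causative; it entails the inchoative 'the chalk snapped'.
(b) Not entailed — the passage has Marco erasing the note, not Ravi.
(c) Not entailed — Ravi painted the mural, not the chalk; the chalk belongs to the snapping event.
(d) Not entailed — 'neatly' adds information not in the original event.
(e) Not entailed — the passage has Ravi snapping the chalk, not Marco.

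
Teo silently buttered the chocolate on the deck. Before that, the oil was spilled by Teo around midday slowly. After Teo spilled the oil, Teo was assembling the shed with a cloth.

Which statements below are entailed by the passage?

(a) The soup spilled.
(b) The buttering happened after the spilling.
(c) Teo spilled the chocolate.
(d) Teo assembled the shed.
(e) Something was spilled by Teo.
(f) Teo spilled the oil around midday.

(b), (e), (f)

(a) Not entailed — the oil is what spilled, not the soup.
(b) Entailed — the narrative places the spilling before the buttering.
(c) Not entailed — Teo spilled the oil, not the chocolate; the chocolate belongs to the buttering event.
(d) Not entailed — 'was assembling' is progressive on an accomplishment; it does not entail the completed 'assembled'.
(e) Entailed — this follows by dropping conjuncts from the spilling event's description.
(f) Entailed — every conjunct here is already in the original spilling event.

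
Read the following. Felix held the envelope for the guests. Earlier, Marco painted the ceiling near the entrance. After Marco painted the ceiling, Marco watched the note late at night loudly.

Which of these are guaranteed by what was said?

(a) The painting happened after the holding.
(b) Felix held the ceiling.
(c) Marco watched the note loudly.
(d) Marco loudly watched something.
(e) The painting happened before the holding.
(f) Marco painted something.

(a) Not entailed — the narrative places the painting before the holding, not after.
(b) Not entailed — Felix held the envelope, not the ceiling; the ceiling belongs to the painting event.
(c) Entailed — dropping 'late at night' leaves a sub-description the original still satisfies.
(d) Entailed — every conjunct here is already in the original watching event.
(e) Entailed — the narrative places the painting before the holding.
(f) Entailed — the original entails any weakening of itself; this just drops 'near the entrance' and generalizes the patient.

(c), (d), (e), (f)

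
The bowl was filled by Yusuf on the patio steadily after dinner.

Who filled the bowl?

Yusuf

'Yusuf' marks the agent of the filling event.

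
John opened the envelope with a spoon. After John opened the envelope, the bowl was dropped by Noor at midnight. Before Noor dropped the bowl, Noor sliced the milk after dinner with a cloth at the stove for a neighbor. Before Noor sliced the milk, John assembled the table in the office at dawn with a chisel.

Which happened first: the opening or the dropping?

the opening

The connectives place the opening before the dropping.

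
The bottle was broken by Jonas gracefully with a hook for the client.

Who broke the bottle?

'Jonas' marks the agent of the breaking event.

Jonas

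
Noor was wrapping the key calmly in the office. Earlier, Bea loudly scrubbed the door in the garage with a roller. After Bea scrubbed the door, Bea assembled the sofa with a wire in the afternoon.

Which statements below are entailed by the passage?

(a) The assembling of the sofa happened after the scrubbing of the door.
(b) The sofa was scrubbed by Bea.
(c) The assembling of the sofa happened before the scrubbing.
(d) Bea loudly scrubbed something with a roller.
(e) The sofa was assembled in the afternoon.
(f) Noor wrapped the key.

(a), (d), (e)

(a) Entailed — the narrative places the scrubbing before the assembling.
(b) Not entailed — Bea scrubbed the door, not the sofa; the sofa belongs to the assembling event.
(c) Not entailed — the narrative places the scrubbing before the assembling, not after.
(d) Entailed — dropping 'in the garage' and generalizing the patient leaves a sub-description the original still satisfies.
(e) Entailed — this follows by dropping conjuncts from the assembling event's description.
(f) Not entailed — 'was wrapping' is progressive on an accomplishment; it does not entail the completed 'wrapped'.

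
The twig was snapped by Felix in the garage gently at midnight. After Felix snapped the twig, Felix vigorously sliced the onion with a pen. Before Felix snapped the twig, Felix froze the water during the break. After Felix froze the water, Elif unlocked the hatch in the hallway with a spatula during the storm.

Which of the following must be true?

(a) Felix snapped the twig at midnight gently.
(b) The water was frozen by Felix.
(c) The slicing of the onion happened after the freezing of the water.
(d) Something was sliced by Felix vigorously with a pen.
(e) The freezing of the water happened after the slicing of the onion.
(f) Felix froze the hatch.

(a), (b), (c), (d)

(a) Entailed — the original entails any weakening of itself; this just drops 'in the garage'.
(b) Entailed — this follows by dropping conjuncts from the freezing event's description.
(c) Entailed — the narrative places the freezing before the slicing.
(d) Entailed — generalizing the patient leaves a sub-description the original still satisfies.
(e) Not entailed — the narrative places the freezing before the slicing, not after.
(f) Not entailed — Felix froze the water, not the hatch; the hatch belongs to the unlocking event.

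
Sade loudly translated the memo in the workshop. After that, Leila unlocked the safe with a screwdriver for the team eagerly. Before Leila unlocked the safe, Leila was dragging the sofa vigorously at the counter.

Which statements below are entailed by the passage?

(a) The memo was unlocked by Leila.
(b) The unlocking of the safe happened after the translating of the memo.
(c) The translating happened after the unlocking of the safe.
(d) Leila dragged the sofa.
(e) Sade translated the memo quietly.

(a) Not entailed — Leila unlocked the safe, not the memo; the memo belongs to the translating event.
(b) Entailed — the narrative places the translating before the unlocking.
(c) Not entailed — the narrative places the translating before the unlocking, not after.
(d) Entailed — 'drag' is an activity; 'was dragging' entails that some dragging happened, so 'dragged' holds.
(e) Not entailed — 'quietly' adds a manner not in (and inconsistent with) the original.

(b), (d)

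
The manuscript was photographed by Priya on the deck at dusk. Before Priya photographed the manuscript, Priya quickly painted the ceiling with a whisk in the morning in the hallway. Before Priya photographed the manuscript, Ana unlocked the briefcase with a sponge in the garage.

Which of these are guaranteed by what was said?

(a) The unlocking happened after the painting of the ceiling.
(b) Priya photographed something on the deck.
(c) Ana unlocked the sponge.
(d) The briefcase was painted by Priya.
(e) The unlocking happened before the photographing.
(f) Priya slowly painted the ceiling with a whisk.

(b), (e)

(a) Not entailed — the narrative doesn't order the painting relative to the unlocking.
(b) Entailed — dropping 'at dusk' and generalizing the patient leaves a sub-description the original still satisfies.
(c) Not entailed — the sponge is the instrument, not what was unlocked.
(d) Not entailed — Priya painted the ceiling, not the briefcase; the briefcase belongs to the unlocking event.
(e) Entailed — the narrative places the unlocking before the photographing.
(f) Not entailed — 'slowly' adds a manner not in (and inconsistent with) the original.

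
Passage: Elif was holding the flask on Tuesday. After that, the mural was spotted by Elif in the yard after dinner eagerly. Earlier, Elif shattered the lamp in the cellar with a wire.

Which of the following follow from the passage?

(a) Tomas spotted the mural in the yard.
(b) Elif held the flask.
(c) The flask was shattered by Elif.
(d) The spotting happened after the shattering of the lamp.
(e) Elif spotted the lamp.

(a) Not entailed — the passage has Elif spotting the mural, not Tomas.
(b) Entailed — 'hold' is an activity; 'was holding' entails that some holding happened, so 'held' holds.
(c) Not entailed — Elif shattered the lamp, not the flask; the flask belongs to the holding event.
(d) Entailed — the narrative places the shattering before the spotting.
(e) Not entailed — Elif spotted the mural, not the lamp; the lamp belongs to the shattering event.

(b), (d)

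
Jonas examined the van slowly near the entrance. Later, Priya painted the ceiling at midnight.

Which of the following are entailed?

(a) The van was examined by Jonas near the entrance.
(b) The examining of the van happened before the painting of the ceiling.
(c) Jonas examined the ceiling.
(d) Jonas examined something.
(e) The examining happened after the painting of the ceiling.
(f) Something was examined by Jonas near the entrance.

(a), (b), (d), (f)

(a) Entailed — the original entails any weakening of itself; this just drops 'slowly'.
(b) Entailed — the narrative places the examining before the painting.
(c) Not entailed — Jonas examined the van, not the ceiling; the ceiling belongs to the painting event.
(d) Entailed — dropping 'near the entrance', 'slowly' and generalizing the patient leaves a sub-description the original still satisfies.
(e) Not entailed — the narrative places the examining before the painting, not after.
(f) Entailed — this follows by dropping conjuncts from the examining event's description.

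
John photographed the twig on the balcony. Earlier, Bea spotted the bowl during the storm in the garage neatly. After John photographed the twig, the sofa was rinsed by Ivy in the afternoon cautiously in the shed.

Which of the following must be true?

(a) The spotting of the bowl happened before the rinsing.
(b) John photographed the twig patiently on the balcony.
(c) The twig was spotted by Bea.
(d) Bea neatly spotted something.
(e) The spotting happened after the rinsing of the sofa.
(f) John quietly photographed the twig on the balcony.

(a), (d)

(a) Entailed — the narrative places the spotting before the rinsing.
(b) Not entailed — 'patiently' adds information not in the original event.
(c) Not entailed — Bea spotted the bowl, not the twig; the twig belongs to the photographing event.
(d) Entailed — dropping 'during the storm', 'in the garage' and generalizing the patient leaves a sub-description the original still satisfies.
(e) Not entailed — the narrative places the spotting before the rinsing, not after.
(f) Not entailed — 'quietly' adds information not in the original event.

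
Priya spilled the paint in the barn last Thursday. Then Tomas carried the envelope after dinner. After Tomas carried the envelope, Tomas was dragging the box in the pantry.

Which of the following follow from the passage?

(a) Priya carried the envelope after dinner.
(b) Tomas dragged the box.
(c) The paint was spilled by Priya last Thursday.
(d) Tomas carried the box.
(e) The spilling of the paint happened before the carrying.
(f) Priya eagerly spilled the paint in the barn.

(a) Not entailed — the passage has Tomas carrying the envelope, not Priya.
(b) Entailed — 'drag' is an activity; 'was dragging' entails that some dragging happened, so 'dragged' holds.
(c) Entailed — this follows by dropping conjuncts from the spilling event's description.
(d) Not entailed — Tomas carried the envelope, not the box; the box belongs to the dragging event.
(e) Entailed — the narrative places the spilling before the carrying.
(f) Not entailed — 'eagerly' adds information not in the original event.

(b), (c), (e)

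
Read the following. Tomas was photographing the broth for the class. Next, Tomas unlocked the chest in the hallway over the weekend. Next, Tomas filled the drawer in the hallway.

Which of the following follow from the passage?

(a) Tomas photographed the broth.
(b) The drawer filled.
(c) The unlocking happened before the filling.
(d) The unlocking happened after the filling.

(a) Not entailed — 'was photographing' is progressive on an accomplishment; it does not entail the completed 'photographed'.
(b) Entailed — 'Tomas filled the drawer' is causative; it entails the inchoative 'the drawer filled'.
(c) Entailed — the narrative places the unlocking before the filling.
(d) Not entailed — the narrative places the unlocking before the filling, not after.

(b), (c)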